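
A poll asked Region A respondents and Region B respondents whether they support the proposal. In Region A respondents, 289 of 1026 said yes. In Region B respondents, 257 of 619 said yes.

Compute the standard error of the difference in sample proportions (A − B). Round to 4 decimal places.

0.0243

Sample proportions: 289/1026 = 0.2817, 257/619 = 0.4152.
Each SE is √(p̂(1−p̂)/n): √(0.2817·0.7183/1026) = 0.01404 and √(0.4152·0.5848/619) = 0.01981.
SE(p̂₁ − p̂₂) = √(SE₁² + SE₂²) = √(0.0001971216 + 0.0003924361) = 0.02428, since the two samples are independent.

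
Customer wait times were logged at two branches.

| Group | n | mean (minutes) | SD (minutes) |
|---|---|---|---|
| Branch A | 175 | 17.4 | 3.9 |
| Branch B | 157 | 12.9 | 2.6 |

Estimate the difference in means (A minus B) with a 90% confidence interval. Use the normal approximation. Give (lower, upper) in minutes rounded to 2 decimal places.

SE₁ = s₁/√n₁ = 3.9/√175 = 0.2948; SE₂ = 2.6/√157 = 0.2075.
Independent samples, unequal variances: SE_diff = √(SE₁² + SE₂²) = √(0.08690704 + 0.04305625) = 0.3605.
z* = 1.645, so margin of error = 1.645 × 0.3605 = 0.5930.
Difference in means = 17.4 − 12.9 = 4.5000.
4.5000 ± 0.5930 → (3.91, 5.09).

(3.91, 5.09)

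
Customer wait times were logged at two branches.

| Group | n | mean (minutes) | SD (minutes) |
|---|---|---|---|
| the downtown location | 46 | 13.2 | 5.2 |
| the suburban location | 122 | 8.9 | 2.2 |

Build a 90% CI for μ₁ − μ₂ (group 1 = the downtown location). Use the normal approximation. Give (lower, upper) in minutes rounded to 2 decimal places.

(3.00, 5.60)

SE₁ = s₁/√n₁ = 5.2/√46 = 0.7667; SE₂ = 2.2/√122 = 0.1992.
Independent samples, unequal variances: SE_diff = √(SE₁² + SE₂²) = √(0.58782889 + 0.03968064) = 0.7922.
z* = 1.645, so margin of error = 1.645 × 0.7922 = 1.3032.
Difference in means = 13.2 − 8.9 = 4.3000.
4.3000 ± 1.3032 → (3.00, 5.60).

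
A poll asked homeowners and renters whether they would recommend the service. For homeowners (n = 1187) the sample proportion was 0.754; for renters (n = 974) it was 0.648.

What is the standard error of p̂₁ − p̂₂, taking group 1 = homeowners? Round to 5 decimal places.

Each SE is √(p̂(1−p̂)/n): √(0.7540·0.2460/1187) = 0.01250 and √(0.6480·0.3520/974) = 0.01530.
SE(p̂₁ − p̂₂) = √(SE₁² + SE₂²) = √(0.00015625 + 0.00023409) = 0.01976, since the two samples are independent.

0.01976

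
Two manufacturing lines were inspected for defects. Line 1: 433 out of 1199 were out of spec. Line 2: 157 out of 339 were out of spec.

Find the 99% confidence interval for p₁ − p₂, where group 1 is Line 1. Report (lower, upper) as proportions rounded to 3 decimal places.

Sample proportions: 433/1199 = 0.3611, 157/339 = 0.4631.
Each SE is √(p̂(1−p̂)/n): √(0.3611·0.6389/1199) = 0.01387 and √(0.4631·0.5369/339) = 0.02708.
SE(p̂₁ − p̂₂) = √(SE₁² + SE₂²) = √(0.0001923769 + 0.0007333264) = 0.03043, since the two samples are independent.
At 99% confidence z* = 2.576; margin = 2.576 × 0.03043 = 0.07839.
The difference is 0.3611 − 0.4631 = -0.1020, so the interval is -0.1020 ± 0.07839 = (-0.180, -0.024).

(-0.180, -0.024)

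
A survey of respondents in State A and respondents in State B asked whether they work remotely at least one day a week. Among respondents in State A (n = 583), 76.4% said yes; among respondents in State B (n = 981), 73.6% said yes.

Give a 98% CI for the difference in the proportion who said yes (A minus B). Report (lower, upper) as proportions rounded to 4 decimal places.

(-0.0244, 0.0804)

SE₁ = √(p̂₁(1−p̂₁)/n₁) = √(0.7640·0.2360/583) = 0.01759; SE₂ = √(0.7360·0.2640/981) = 0.01407.
Independent samples: SE of the difference = √(SE₁² + SE₂²) = √(0.0003094081 + 0.0001979649) = 0.02252.
z* for 98% confidence is 2.326, so the margin of error is 2.326 × 0.02252 = 0.05238.
Point estimate p̂₁ − p̂₂ = 0.7640 − 0.7360 = 0.0280.
0.0280 ± 0.05238 → (-0.0244, 0.0804).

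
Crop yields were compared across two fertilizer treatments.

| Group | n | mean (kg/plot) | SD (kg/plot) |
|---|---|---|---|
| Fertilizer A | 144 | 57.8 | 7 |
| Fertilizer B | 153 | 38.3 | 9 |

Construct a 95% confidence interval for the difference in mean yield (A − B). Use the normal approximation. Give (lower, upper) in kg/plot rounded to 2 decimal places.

SE₁ = s₁/√n₁ = 7/√144 = 0.5833; SE₂ = 9/√153 = 0.7276.
Independent samples, unequal variances: SE_diff = √(SE₁² + SE₂²) = √(0.34023889 + 0.52940176) = 0.9325.
z* = 1.960, so margin of error = 1.960 × 0.9325 = 1.8277.
Difference in means = 57.8 − 38.3 = 19.5000.
19.5000 ± 1.8277 → (17.67, 21.33).

(17.67, 21.33)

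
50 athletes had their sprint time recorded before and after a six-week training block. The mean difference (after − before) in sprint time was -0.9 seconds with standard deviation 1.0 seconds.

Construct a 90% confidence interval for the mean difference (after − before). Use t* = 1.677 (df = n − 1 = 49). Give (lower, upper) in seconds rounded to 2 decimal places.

(-1.14, -0.66)

This is a matched-pairs design, so SE = s_d/√n = 1.0/√50 = 0.1414.
Margin = 1.677 × 0.1414 = 0.2371; the interval is -0.9 ± 0.2371 = (-1.14, -0.66).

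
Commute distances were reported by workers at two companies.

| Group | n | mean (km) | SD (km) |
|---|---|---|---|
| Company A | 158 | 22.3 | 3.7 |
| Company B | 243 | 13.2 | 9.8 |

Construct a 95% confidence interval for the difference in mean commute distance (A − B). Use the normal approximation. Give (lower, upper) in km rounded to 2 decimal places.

(7.74, 10.46)

Per-group SEs: s₁/√n₁ = 3.7/√158 = 0.2944, s₂/√n₂ = 9.8/√243 = 0.6287.
Unpooled SE of the difference: √(0.08667136 + 0.39526369) = 0.6942.
Margin of error = z* · SE = 1.960 × 0.6942 = 1.3606.
x̄₁ − x̄₂ = 22.3 − 13.2 = 9.1000.
CI: 9.1000 ± 1.3606 = (7.74, 10.46).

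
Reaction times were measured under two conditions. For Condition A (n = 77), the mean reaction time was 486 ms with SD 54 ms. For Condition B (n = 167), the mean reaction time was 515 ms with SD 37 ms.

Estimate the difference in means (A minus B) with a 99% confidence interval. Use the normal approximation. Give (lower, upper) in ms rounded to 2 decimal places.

(-46.48, -11.52)

SE₁ = s₁/√n₁ = 54/√77 = 6.1539; SE₂ = 37/√167 = 2.8631.
Independent samples, unequal variances: SE_diff = √(SE₁² + SE₂²) = √(37.87048521 + 8.19734161) = 6.7873.
z* = 2.576, so margin of error = 2.576 × 6.7873 = 17.4841.
Difference in means = 486 − 515 = -29.0000.
-29.0000 ± 17.4841 → (-46.48, -11.52).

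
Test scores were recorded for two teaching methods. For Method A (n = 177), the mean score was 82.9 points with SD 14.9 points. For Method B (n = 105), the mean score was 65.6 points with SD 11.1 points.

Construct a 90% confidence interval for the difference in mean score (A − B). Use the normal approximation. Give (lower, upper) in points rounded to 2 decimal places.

(14.74, 19.86)

Standard errors of each mean: 14.9/√177 = 1.1200 and 11.1/√105 = 1.0832.
SE(x̄₁ − x̄₂) = √(1.1200² + 1.0832²) = 1.5581 for independent samples with unequal variances.
With z* = 1.645, the margin is 1.645 × 1.5581 = 2.5631.
x̄₁ − x̄₂ = 82.9 − 65.6 = 17.3000; the interval is 17.3000 ± 2.5631 = (14.74, 19.86).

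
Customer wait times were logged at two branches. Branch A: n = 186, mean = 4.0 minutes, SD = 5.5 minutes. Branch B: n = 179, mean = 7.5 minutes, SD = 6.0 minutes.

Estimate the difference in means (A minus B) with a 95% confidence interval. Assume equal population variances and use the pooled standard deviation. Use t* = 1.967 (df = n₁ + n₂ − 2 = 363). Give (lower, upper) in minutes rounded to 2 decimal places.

s_p = √[((n₁−1)s₁² + (n₂−1)s₂²)/(n₁+n₂−2)] = √[(185·5.5² + 178·6.0²)/363] = 5.7506.
SE = 5.7506·√(1/186 + 1/179) = 0.6021.
With t* = 1.967, margin = 1.967 × 0.6021 = 1.1843.
x̄₁ − x̄₂ = 4.0 − 7.5 = -3.5000; interval -3.5000 ± 1.1843 = (-4.68, -2.32).

(-4.68, -2.32)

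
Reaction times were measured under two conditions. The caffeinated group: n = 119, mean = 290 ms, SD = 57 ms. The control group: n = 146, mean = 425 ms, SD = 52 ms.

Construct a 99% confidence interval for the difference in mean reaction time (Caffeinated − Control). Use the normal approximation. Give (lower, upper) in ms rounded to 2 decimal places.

Standard errors of each mean: 57/√119 = 5.2252 and 52/√146 = 4.3036.
SE(x̄₁ − x̄₂) = √(5.2252² + 4.3036²) = 6.7693 for independent samples with unequal variances.
With z* = 2.576, the margin is 2.576 × 6.7693 = 17.4377.
x̄₁ − x̄₂ = 290 − 425 = -135.0000; the interval is -135.0000 ± 17.4377 = (-152.44, -117.56).

(-152.44, -117.56)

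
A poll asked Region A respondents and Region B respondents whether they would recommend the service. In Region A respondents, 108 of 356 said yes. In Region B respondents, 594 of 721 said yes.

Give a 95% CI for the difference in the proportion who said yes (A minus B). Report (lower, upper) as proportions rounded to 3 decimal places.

Sample proportions: 108/356 = 0.3034, 594/721 = 0.8239.
Each SE is √(p̂(1−p̂)/n): √(0.3034·0.6966/356) = 0.02437 and √(0.8239·0.1761/721) = 0.01419.
SE(p̂₁ − p̂₂) = √(SE₁² + SE₂²) = √(0.0005938969 + 0.0002013561) = 0.02820, since the two samples are independent.
At 95% confidence z* = 1.960; margin = 1.960 × 0.02820 = 0.05527.
The difference is 0.3034 − 0.8239 = -0.5205, so the interval is -0.5205 ± 0.05527 = (-0.576, -0.465).

(-0.576, -0.465)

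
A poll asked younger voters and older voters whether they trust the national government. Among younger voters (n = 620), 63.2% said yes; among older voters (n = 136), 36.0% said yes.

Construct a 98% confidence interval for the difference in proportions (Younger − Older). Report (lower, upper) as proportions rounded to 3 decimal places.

SE₁ = √(p̂₁(1−p̂₁)/n₁) = √(0.6320·0.3680/620) = 0.01937; SE₂ = √(0.3600·0.6400/136) = 0.04116.
Independent samples: SE of the difference = √(SE₁² + SE₂²) = √(0.0003751969 + 0.0016941456) = 0.04549.
z* for 98% confidence is 2.326, so the margin of error is 2.326 × 0.04549 = 0.10581.
Point estimate p̂₁ − p̂₂ = 0.6320 − 0.3600 = 0.2720.
0.2720 ± 0.10581 → (0.166, 0.378).

(0.166, 0.378)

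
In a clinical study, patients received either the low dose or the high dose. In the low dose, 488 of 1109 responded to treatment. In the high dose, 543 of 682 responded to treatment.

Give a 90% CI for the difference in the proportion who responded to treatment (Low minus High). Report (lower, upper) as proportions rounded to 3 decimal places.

p̂₁ = 488/1109 = 0.4400 and p̂₂ = 543/682 = 0.7962.
SE₁ = √(p̂₁(1−p̂₁)/n₁) = √(0.4400·0.5600/1109) = 0.01491; SE₂ = √(0.7962·0.2038/682) = 0.01542.
Independent samples: SE of the difference = √(SE₁² + SE₂²) = √(0.0002223081 + 0.0002377764) = 0.02145.
z* for 90% confidence is 1.645, so the margin of error is 1.645 × 0.02145 = 0.03529.
Point estimate p̂₁ − p̂₂ = 0.4400 − 0.7962 = -0.3562.
-0.3562 ± 0.03529 → (-0.391, -0.321).

(-0.391, -0.321)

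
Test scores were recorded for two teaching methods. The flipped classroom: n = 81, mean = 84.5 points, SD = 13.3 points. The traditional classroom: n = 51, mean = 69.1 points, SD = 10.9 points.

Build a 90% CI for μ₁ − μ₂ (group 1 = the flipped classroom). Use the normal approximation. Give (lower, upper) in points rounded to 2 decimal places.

Per-group SEs: s₁/√n₁ = 13.3/√81 = 1.4778, s₂/√n₂ = 10.9/√51 = 1.5263.
Unpooled SE of the difference: √(2.18389284 + 2.32959169) = 2.1245.
Margin of error = z* · SE = 1.645 × 2.1245 = 3.4948.
x̄₁ − x̄₂ = 84.5 − 69.1 = 15.4000.
CI: 15.4000 ± 3.4948 = (11.91, 18.89).

(11.91, 18.89)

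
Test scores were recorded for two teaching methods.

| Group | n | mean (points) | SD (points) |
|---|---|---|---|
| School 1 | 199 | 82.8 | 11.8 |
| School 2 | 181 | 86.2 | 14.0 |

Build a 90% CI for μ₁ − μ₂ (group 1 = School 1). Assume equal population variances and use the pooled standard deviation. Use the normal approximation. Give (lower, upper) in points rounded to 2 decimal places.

(-5.58, -1.22)

Pooled variance s_p² = [198·11.8² + 180·14.0²] / (199+181−2) = 166.2686, so s_p = 12.8945.
SE_diff = s_p·√(1/n₁ + 1/n₂) = 12.8945·√(1/199 + 1/181) = 1.3244.
z* = 1.645; margin = 1.645 × 1.3244 = 2.1786.
Difference = 82.8 − 86.2 = -3.4000.
-3.4000 ± 2.1786 → (-5.58, -1.22).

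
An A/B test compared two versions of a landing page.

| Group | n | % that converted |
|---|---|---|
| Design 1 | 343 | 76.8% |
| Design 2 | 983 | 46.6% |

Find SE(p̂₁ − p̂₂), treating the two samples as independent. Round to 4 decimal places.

0.0278

Each SE is √(p̂(1−p̂)/n): √(0.7680·0.2320/343) = 0.02279 and √(0.4660·0.5340/983) = 0.01591.
SE(p̂₁ − p̂₂) = √(SE₁² + SE₂²) = √(0.0005193841 + 0.0002531281) = 0.02779, since the two samples are independent.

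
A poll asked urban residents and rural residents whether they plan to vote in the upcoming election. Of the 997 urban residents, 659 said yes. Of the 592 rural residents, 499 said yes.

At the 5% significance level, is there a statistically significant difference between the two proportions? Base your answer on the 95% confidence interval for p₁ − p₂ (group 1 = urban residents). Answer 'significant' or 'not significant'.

significant

p̂₁ = 659/997 = 0.6610 and p̂₂ = 499/592 = 0.8429.
SE₁ = √(p̂₁(1−p̂₁)/n₁) = √(0.6610·0.3390/997) = 0.01499; SE₂ = √(0.8429·0.1571/592) = 0.01496.
Independent samples: SE of the difference = √(SE₁² + SE₂²) = √(0.0002247001 + 0.0002238016) = 0.02118.
z* for 95% confidence is 1.960, so the margin of error is 1.960 × 0.02118 = 0.04151.
Point estimate p̂₁ − p̂₂ = 0.6610 − 0.8429 = -0.1819.
-0.1819 ± 0.04151 → (-0.22341, -0.14039).
The interval (-0.22341, -0.14039) does not contain 0, so the difference is significant.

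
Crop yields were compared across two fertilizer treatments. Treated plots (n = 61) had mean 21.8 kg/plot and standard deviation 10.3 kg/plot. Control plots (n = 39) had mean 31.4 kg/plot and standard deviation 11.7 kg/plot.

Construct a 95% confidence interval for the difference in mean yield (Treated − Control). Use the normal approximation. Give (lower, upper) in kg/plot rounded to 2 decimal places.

(-14.09, -5.11)

Standard errors of each mean: 10.3/√61 = 1.3188 and 11.7/√39 = 1.8735.
SE(x̄₁ − x̄₂) = √(1.3188² + 1.8735²) = 2.2911 for independent samples with unequal variances.
With z* = 1.960, the margin is 1.960 × 2.2911 = 4.4906.
x̄₁ − x̄₂ = 21.8 − 31.4 = -9.6000; the interval is -9.6000 ± 4.4906 = (-14.09, -5.11).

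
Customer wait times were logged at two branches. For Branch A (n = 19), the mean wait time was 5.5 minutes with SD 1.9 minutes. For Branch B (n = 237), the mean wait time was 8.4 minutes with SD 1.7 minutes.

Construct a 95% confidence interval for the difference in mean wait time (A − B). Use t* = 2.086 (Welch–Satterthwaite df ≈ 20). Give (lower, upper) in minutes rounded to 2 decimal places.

(-3.84, -1.96)

Standard errors of each mean: 1.9/√19 = 0.4359 and 1.7/√237 = 0.1104.
SE(x̄₁ − x̄₂) = √(0.4359² + 0.1104²) = 0.4497 for independent samples with unequal variances.
With t* = 2.086, the margin is 2.086 × 0.4497 = 0.9381.
x̄₁ − x̄₂ = 5.5 − 8.4 = -2.9000; the interval is -2.9000 ± 0.9381 = (-3.84, -1.96).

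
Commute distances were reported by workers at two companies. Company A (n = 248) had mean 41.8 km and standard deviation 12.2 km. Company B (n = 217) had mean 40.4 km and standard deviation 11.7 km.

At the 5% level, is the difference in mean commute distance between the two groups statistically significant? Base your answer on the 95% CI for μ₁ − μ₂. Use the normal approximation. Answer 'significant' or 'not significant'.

not significant

SE₁ = s₁/√n₁ = 12.2/√248 = 0.7747; SE₂ = 11.7/√217 = 0.7942.
Independent samples, unequal variances: SE_diff = √(SE₁² + SE₂²) = √(0.60016009 + 0.63075364) = 1.1095.
z* = 1.960, so margin of error = 1.960 × 1.1095 = 2.1746.
Difference in means = 41.8 − 40.4 = 1.4000.
1.4000 ± 2.1746 → (-0.7746, 3.5746).
The interval (-0.7746, 3.5746) contains 0, so the difference is not significant.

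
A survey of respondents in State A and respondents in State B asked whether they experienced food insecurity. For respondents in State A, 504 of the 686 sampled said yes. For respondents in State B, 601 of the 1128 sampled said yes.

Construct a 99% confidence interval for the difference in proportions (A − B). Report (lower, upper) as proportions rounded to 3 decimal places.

p̂₁ = 504/686 = 0.7347 and p̂₂ = 601/1128 = 0.5328.
SE₁ = √(p̂₁(1−p̂₁)/n₁) = √(0.7347·0.2653/686) = 0.01686; SE₂ = √(0.5328·0.4672/1128) = 0.01486.
Independent samples: SE of the difference = √(SE₁² + SE₂²) = √(0.0002842596 + 0.0002208196) = 0.02247.
z* for 99% confidence is 2.576, so the margin of error is 2.576 × 0.02247 = 0.05788.
Point estimate p̂₁ − p̂₂ = 0.7347 − 0.5328 = 0.2019.
0.2019 ± 0.05788 → (0.144, 0.260).

(0.144, 0.260)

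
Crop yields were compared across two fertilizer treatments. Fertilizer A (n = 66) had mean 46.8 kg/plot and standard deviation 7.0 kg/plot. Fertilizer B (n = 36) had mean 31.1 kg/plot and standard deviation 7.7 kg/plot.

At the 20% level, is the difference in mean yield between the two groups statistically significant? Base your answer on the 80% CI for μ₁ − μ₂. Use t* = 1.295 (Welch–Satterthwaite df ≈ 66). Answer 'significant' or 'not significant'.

significant

SE₁ = s₁/√n₁ = 7.0/√66 = 0.8616; SE₂ = 7.7/√36 = 1.2833.
Independent samples, unequal variances: SE_diff = √(SE₁² + SE₂²) = √(0.74235456 + 1.64685889) = 1.5457.
t* = 1.295, so margin of error = 1.295 × 1.5457 = 2.0017.
Difference in means = 46.8 − 31.1 = 15.7000.
15.7000 ± 2.0017 → (13.6983, 17.7017).
The interval (13.6983, 17.7017) does not contain 0, so the difference is significant.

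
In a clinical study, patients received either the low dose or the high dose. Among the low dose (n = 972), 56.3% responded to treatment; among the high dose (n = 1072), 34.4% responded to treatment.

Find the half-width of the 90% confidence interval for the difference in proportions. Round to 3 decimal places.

SE₁ = √(p̂₁(1−p̂₁)/n₁) = √(0.5630·0.4370/972) = 0.01591; SE₂ = √(0.3440·0.6560/1072) = 0.01451.
Independent samples: SE of the difference = √(SE₁² + SE₂²) = √(0.0002531281 + 0.0002105401) = 0.02153.
z* for 90% confidence is 1.645, so the margin of error is 1.645 × 0.02153 = 0.03542.

0.035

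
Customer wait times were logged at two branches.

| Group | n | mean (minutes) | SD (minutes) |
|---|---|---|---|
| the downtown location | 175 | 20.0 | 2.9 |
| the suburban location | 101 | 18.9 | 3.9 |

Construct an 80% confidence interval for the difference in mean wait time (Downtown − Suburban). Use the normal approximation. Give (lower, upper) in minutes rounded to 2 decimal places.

Per-group SEs: s₁/√n₁ = 2.9/√175 = 0.2192, s₂/√n₂ = 3.9/√101 = 0.3881.
Unpooled SE of the difference: √(0.04804864 + 0.15062161) = 0.4457.
Margin of error = z* · SE = 1.282 × 0.4457 = 0.5714.
x̄₁ − x̄₂ = 20.0 − 18.9 = 1.1000.
CI: 1.1000 ± 0.5714 = (0.53, 1.67).

(0.53, 1.67)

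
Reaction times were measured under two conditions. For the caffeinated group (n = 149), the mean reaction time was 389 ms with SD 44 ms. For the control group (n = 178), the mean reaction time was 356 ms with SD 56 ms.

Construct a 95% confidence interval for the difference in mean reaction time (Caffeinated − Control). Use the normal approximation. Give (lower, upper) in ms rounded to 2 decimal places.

Standard errors of each mean: 44/√149 = 3.6046 and 56/√178 = 4.1974.
SE(x̄₁ − x̄₂) = √(3.6046² + 4.1974²) = 5.5327 for independent samples with unequal variances.
With z* = 1.960, the margin is 1.960 × 5.5327 = 10.8441.
x̄₁ − x̄₂ = 389 − 356 = 33.0000; the interval is 33.0000 ± 10.8441 = (22.16, 43.84).

(22.16, 43.84)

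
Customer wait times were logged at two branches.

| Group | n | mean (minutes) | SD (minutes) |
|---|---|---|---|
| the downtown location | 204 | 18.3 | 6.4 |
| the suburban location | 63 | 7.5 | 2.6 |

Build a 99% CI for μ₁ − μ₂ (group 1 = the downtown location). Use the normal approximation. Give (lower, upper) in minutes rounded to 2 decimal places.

Standard errors of each mean: 6.4/√204 = 0.4481 and 2.6/√63 = 0.3276.
SE(x̄₁ − x̄₂) = √(0.4481² + 0.3276²) = 0.5551 for independent samples with unequal variances.
With z* = 2.576, the margin is 2.576 × 0.5551 = 1.4299.
x̄₁ − x̄₂ = 18.3 − 7.5 = 10.8000; the interval is 10.8000 ± 1.4299 = (9.37, 12.23).

(9.37, 12.23)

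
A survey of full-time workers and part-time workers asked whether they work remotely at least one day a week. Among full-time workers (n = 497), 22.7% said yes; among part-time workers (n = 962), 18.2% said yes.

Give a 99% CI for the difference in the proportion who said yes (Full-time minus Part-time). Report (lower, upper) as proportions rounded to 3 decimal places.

(-0.013, 0.103)

The two standard errors are √(0.2270×0.7730/497) = 0.01879 and √(0.1820×0.8180/962) = 0.01244.
Because the samples are independent, SE_diff = √(0.01879² + 0.01244²) = 0.02253.
Using z* = 2.576 for 99%, ME = 2.576 × 0.02253 = 0.05804.
p̂₁ − p̂₂ = 0.0450; interval 0.0450 ± 0.05804 gives (-0.013, 0.103).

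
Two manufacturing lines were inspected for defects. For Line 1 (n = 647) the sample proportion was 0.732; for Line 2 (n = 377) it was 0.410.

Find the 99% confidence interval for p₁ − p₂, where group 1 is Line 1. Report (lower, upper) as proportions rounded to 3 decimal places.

(0.243, 0.401)

Each SE is √(p̂(1−p̂)/n): √(0.7320·0.2680/647) = 0.01741 and √(0.4100·0.5900/377) = 0.02533.
SE(p̂₁ − p̂₂) = √(SE₁² + SE₂²) = √(0.0003031081 + 0.0006416089) = 0.03074, since the two samples are independent.
At 99% confidence z* = 2.576; margin = 2.576 × 0.03074 = 0.07919.
The difference is 0.7320 − 0.4100 = 0.3220, so the interval is 0.3220 ± 0.07919 = (0.243, 0.401).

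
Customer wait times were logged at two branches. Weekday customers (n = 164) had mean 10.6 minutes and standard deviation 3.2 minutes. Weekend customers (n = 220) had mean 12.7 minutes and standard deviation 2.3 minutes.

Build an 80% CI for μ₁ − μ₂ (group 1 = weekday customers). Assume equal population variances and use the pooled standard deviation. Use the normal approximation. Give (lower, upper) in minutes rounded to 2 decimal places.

s_p = √[((n₁−1)s₁² + (n₂−1)s₂²)/(n₁+n₂−2)] = √[(163·3.2² + 219·2.3²)/382] = 2.7207.
SE = 2.7207·√(1/164 + 1/220) = 0.2807.
With z* = 1.282, margin = 1.282 × 0.2807 = 0.3599.
x̄₁ − x̄₂ = 10.6 − 12.7 = -2.1000; interval -2.1000 ± 0.3599 = (-2.46, -1.74).

(-2.46, -1.74)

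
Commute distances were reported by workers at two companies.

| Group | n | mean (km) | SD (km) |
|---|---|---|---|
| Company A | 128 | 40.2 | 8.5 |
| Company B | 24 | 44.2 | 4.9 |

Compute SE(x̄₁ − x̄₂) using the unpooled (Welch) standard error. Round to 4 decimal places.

1.2509

SE₁ = s₁/√n₁ = 8.5/√128 = 0.7513; SE₂ = 4.9/√24 = 1.0002.
Independent samples, unequal variances: SE_diff = √(SE₁² + SE₂²) = √(0.56445169 + 1.00040004) = 1.2509.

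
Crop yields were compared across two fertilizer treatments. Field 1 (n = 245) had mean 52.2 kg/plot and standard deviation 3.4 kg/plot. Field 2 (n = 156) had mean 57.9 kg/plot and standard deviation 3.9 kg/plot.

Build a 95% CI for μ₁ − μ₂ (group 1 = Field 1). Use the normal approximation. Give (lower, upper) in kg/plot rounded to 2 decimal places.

Per-group SEs: s₁/√n₁ = 3.4/√245 = 0.2172, s₂/√n₂ = 3.9/√156 = 0.3122.
Unpooled SE of the difference: √(0.04717584 + 0.09746884) = 0.3803.
Margin of error = z* · SE = 1.960 × 0.3803 = 0.7454.
x̄₁ − x̄₂ = 52.2 − 57.9 = -5.7000.
CI: -5.7000 ± 0.7454 = (-6.45, -4.95).

(-6.45, -4.95)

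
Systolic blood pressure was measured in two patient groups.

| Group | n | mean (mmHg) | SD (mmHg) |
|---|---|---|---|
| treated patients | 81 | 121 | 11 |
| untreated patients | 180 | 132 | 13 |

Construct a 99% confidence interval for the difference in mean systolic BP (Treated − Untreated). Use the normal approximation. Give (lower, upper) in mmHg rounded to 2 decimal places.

Standard errors of each mean: 11/√81 = 1.2222 and 13/√180 = 0.9690.
SE(x̄₁ − x̄₂) = √(1.2222² + 0.9690²) = 1.5597 for independent samples with unequal variances.
With z* = 2.576, the margin is 2.576 × 1.5597 = 4.0178.
x̄₁ − x̄₂ = 121 − 132 = -11.0000; the interval is -11.0000 ± 4.0178 = (-15.02, -6.98).

(-15.02, -6.98)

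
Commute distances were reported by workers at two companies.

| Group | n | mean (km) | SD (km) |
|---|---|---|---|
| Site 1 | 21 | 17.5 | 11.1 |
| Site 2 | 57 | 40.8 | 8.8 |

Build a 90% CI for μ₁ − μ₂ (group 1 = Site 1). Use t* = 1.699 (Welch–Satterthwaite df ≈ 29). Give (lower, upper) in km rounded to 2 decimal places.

Per-group SEs: s₁/√n₁ = 11.1/√21 = 2.4222, s₂/√n₂ = 8.8/√57 = 1.1656.
Unpooled SE of the difference: √(5.86705284 + 1.35862336) = 2.6881.
Margin of error = t* · SE = 1.699 × 2.6881 = 4.5671.
x̄₁ − x̄₂ = 17.5 − 40.8 = -23.3000.
CI: -23.3000 ± 4.5671 = (-27.87, -18.73).

(-27.87, -18.73)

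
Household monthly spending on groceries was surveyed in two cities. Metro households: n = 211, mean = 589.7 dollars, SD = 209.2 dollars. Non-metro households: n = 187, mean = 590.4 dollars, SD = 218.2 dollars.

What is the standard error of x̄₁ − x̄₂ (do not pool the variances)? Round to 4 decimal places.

Standard errors of each mean: 209.2/√211 = 14.4019 and 218.2/√187 = 15.9564.
SE(x̄₁ − x̄₂) = √(14.4019² + 15.9564²) = 21.4947 for independent samples with unequal variances.

21.4947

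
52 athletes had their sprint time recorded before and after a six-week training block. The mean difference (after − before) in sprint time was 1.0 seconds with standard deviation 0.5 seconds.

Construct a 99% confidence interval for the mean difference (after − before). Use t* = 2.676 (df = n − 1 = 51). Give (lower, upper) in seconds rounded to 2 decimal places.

Paired design: SE = s_d/√n = 0.5/√52 = 0.0693.
t* = 2.676; margin of error = 2.676 × 0.0693 = 0.1854.
1.0 ± 0.1854 → (0.81, 1.19).

(0.81, 1.19)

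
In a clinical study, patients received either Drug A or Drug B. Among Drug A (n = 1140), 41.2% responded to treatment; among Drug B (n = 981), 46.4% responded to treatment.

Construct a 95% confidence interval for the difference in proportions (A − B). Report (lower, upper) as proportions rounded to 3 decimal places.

(-0.094, -0.010)

The two standard errors are √(0.4120×0.5880/1140) = 0.01458 and √(0.4640×0.5360/981) = 0.01592.
Because the samples are independent, SE_diff = √(0.01458² + 0.01592²) = 0.02159.
Using z* = 1.960 for 95%, ME = 1.960 × 0.02159 = 0.04232.
p̂₁ − p̂₂ = -0.0520; interval -0.0520 ± 0.04232 gives (-0.094, -0.010).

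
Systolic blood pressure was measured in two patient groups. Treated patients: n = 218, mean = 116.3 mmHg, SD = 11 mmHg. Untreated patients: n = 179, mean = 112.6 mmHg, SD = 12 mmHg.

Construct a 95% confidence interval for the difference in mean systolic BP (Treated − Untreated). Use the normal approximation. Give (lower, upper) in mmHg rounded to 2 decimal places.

(1.41, 5.99)

Standard errors of each mean: 11/√218 = 0.7450 and 12/√179 = 0.8969.
SE(x̄₁ − x̄₂) = √(0.7450² + 0.8969²) = 1.1660 for independent samples with unequal variances.
With z* = 1.960, the margin is 1.960 × 1.1660 = 2.2854.
x̄₁ − x̄₂ = 116.3 − 112.6 = 3.7000; the interval is 3.7000 ± 2.2854 = (1.41, 5.99).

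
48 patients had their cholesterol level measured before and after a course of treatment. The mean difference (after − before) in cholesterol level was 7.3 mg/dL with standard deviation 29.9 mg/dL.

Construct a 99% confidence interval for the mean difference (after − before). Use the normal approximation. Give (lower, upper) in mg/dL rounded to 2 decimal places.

This is a matched-pairs design, so SE = s_d/√n = 29.9/√48 = 4.3157.
Margin = 2.576 × 4.3157 = 11.1172; the interval is 7.3 ± 11.1172 = (-3.82, 18.42).

(-3.82, 18.42)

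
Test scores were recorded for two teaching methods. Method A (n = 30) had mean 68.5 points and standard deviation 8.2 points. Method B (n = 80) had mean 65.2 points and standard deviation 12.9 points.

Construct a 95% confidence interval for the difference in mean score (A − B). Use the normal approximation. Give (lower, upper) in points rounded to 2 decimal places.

(-0.77, 7.37)

Per-group SEs: s₁/√n₁ = 8.2/√30 = 1.4971, s₂/√n₂ = 12.9/√80 = 1.4423.
Unpooled SE of the difference: √(2.24130841 + 2.08022929) = 2.0788.
Margin of error = z* · SE = 1.960 × 2.0788 = 4.0744.
x̄₁ − x̄₂ = 68.5 − 65.2 = 3.3000.
CI: 3.3000 ± 4.0744 = (-0.77, 7.37).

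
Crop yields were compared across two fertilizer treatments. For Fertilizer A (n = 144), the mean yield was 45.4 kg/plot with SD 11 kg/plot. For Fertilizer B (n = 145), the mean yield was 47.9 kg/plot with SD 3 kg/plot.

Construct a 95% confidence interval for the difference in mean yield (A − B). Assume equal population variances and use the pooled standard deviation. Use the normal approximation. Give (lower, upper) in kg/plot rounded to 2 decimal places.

(-4.36, -0.64)

Pooled variance s_p² = [143·11² + 144·3²] / (144+145−2) = 64.8049, so s_p = 8.0501.
SE_diff = s_p·√(1/n₁ + 1/n₂) = 8.0501·√(1/144 + 1/145) = 0.9471.
z* = 1.960; margin = 1.960 × 0.9471 = 1.8563.
Difference = 45.4 − 47.9 = -2.5000.
-2.5000 ± 1.8563 → (-4.36, -0.64).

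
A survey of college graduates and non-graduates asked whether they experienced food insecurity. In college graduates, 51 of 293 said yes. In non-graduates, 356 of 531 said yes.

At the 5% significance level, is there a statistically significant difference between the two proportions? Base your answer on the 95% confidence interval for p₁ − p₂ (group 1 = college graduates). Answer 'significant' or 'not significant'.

significant

Sample proportions: 51/293 = 0.1741, 356/531 = 0.6704.
Each SE is √(p̂(1−p̂)/n): √(0.1741·0.8259/293) = 0.02215 and √(0.6704·0.3296/531) = 0.02040.
SE(p̂₁ − p̂₂) = √(SE₁² + SE₂²) = √(0.0004906225 + 0.00041616) = 0.03011, since the two samples are independent.
At 95% confidence z* = 1.960; margin = 1.960 × 0.03011 = 0.05902.
The difference is 0.1741 − 0.6704 = -0.4963, so the interval is -0.4963 ± 0.05902 = (-0.55532, -0.43728).
The interval (-0.55532, -0.43728) does not contain 0, so the difference is significant.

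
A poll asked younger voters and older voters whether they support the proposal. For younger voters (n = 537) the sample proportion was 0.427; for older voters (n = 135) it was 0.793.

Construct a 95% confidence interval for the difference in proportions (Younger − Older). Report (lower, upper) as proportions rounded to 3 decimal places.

(-0.446, -0.286)

The two standard errors are √(0.4270×0.5730/537) = 0.02135 and √(0.7930×0.2070/135) = 0.03487.
Because the samples are independent, SE_diff = √(0.02135² + 0.03487²) = 0.04089.
Using z* = 1.960 for 95%, ME = 1.960 × 0.04089 = 0.08014.
p̂₁ − p̂₂ = -0.3660; interval -0.3660 ± 0.08014 gives (-0.446, -0.286).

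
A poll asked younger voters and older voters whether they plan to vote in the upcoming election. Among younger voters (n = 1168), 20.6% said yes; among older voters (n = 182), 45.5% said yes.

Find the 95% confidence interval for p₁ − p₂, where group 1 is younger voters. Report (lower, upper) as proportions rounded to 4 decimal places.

Each SE is √(p̂(1−p̂)/n): √(0.2060·0.7940/1168) = 0.01183 and √(0.4550·0.5450/182) = 0.03691.
SE(p̂₁ − p̂₂) = √(SE₁² + SE₂²) = √(0.0001399489 + 0.0013623481) = 0.03876, since the two samples are independent.
At 95% confidence z* = 1.960; margin = 1.960 × 0.03876 = 0.07597.
The difference is 0.2060 − 0.4550 = -0.2490, so the interval is -0.2490 ± 0.07597 = (-0.3250, -0.1730).

(-0.3250, -0.1730)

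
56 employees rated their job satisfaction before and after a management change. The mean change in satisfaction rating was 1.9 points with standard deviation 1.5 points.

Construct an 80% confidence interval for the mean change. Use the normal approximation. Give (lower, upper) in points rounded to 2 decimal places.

(1.64, 2.16)

This is a matched-pairs design, so SE = s_d/√n = 1.5/√56 = 0.2004.
Margin = 1.282 × 0.2004 = 0.2569; the interval is 1.9 ± 0.2569 = (1.64, 2.16).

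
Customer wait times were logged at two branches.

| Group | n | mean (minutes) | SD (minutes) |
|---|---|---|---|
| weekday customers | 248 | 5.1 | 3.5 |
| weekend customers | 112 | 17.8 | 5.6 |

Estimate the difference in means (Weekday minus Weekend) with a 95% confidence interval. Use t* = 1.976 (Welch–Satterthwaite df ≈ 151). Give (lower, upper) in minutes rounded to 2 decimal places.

(-13.83, -11.57)

SE₁ = s₁/√n₁ = 3.5/√248 = 0.2223; SE₂ = 5.6/√112 = 0.5292.
Independent samples, unequal variances: SE_diff = √(SE₁² + SE₂²) = √(0.04941729 + 0.28005264) = 0.5740.
t* = 1.976, so margin of error = 1.976 × 0.5740 = 1.1342.
Difference in means = 5.1 − 17.8 = -12.7000.
-12.7000 ± 1.1342 → (-13.83, -11.57).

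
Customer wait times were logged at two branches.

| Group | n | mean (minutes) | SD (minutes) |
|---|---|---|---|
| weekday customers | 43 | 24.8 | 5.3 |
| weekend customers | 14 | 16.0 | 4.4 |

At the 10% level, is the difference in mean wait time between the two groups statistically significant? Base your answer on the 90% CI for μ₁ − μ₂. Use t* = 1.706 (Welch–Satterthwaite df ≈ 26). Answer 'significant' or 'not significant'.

Standard errors of each mean: 5.3/√43 = 0.8082 and 4.4/√14 = 1.1759.
SE(x̄₁ − x̄₂) = √(0.8082² + 1.1759²) = 1.4269 for independent samples with unequal variances.
With t* = 1.706, the margin is 1.706 × 1.4269 = 2.4343.
x̄₁ − x̄₂ = 24.8 − 16.0 = 8.8000; the interval is 8.8000 ± 2.4343 = (6.3657, 11.2343).
The interval (6.3657, 11.2343) does not contain 0, so the difference is significant.

significant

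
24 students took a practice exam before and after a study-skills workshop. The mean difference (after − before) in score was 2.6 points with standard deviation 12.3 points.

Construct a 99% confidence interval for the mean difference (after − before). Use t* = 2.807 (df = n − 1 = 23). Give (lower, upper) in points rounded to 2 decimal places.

This is a matched-pairs design, so SE = s_d/√n = 12.3/√24 = 2.5107.
Margin = 2.807 × 2.5107 = 7.0475; the interval is 2.6 ± 7.0475 = (-4.45, 9.65).

(-4.45, 9.65)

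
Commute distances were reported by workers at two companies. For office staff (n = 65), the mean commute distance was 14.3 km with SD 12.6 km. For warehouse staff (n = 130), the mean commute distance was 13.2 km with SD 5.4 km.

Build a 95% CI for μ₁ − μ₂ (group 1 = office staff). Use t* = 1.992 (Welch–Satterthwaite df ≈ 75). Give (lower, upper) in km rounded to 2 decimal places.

(-2.15, 4.35)

Per-group SEs: s₁/√n₁ = 12.6/√65 = 1.5628, s₂/√n₂ = 5.4/√130 = 0.4736.
Unpooled SE of the difference: √(2.44234384 + 0.22429696) = 1.6330.
Margin of error = t* · SE = 1.992 × 1.6330 = 3.2529.
x̄₁ − x̄₂ = 14.3 − 13.2 = 1.1000.
CI: 1.1000 ± 3.2529 = (-2.15, 4.35).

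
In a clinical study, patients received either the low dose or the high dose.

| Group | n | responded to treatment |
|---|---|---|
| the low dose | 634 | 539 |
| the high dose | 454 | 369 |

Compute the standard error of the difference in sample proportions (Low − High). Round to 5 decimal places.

p̂₁ = 539/634 = 0.8502 and p̂₂ = 369/454 = 0.8128.
SE₁ = √(p̂₁(1−p̂₁)/n₁) = √(0.8502·0.1498/634) = 0.01417; SE₂ = √(0.8128·0.1872/454) = 0.01831.
Independent samples: SE of the difference = √(SE₁² + SE₂²) = √(0.0002007889 + 0.0003352561) = 0.02315.

0.02315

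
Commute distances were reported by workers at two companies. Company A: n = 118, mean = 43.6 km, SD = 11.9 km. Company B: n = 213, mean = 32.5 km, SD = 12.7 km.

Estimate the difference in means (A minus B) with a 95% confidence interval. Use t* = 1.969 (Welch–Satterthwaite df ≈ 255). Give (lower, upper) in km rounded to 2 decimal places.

Standard errors of each mean: 11.9/√118 = 1.0955 and 12.7/√213 = 0.8702.
SE(x̄₁ − x̄₂) = √(1.0955² + 0.8702²) = 1.3991 for independent samples with unequal variances.
With t* = 1.969, the margin is 1.969 × 1.3991 = 2.7548.
x̄₁ − x̄₂ = 43.6 − 32.5 = 11.1000; the interval is 11.1000 ± 2.7548 = (8.35, 13.85).

(8.35, 13.85)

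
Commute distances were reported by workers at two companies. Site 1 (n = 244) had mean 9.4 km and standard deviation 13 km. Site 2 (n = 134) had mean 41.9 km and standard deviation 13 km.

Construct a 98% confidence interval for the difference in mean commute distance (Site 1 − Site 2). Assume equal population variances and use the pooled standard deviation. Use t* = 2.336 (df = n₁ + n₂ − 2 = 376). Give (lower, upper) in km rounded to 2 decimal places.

Pooled variance s_p² = [243·13² + 133·13²] / (244+134−2) = 169.0000, so s_p = 13.0000.
SE_diff = s_p·√(1/n₁ + 1/n₂) = 13.0000·√(1/244 + 1/134) = 1.3978.
t* = 2.336; margin = 2.336 × 1.3978 = 3.2653.
Difference = 9.4 − 41.9 = -32.5000.
-32.5000 ± 3.2653 → (-35.77, -29.23).

(-35.77, -29.23)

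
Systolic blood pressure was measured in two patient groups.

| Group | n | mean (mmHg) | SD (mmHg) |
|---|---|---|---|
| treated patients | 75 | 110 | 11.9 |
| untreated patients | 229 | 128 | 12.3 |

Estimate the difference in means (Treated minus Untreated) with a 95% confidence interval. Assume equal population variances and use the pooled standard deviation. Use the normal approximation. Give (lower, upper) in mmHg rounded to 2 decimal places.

s_p = √[((n₁−1)s₁² + (n₂−1)s₂²)/(n₁+n₂−2)] = √[(74·11.9² + 228·12.3²)/302] = 12.2032.
SE = 12.2032·√(1/75 + 1/229) = 1.6235.
With z* = 1.960, margin = 1.960 × 1.6235 = 3.1821.
x̄₁ − x̄₂ = 110 − 128 = -18.0000; interval -18.0000 ± 3.1821 = (-21.18, -14.82).

(-21.18, -14.82)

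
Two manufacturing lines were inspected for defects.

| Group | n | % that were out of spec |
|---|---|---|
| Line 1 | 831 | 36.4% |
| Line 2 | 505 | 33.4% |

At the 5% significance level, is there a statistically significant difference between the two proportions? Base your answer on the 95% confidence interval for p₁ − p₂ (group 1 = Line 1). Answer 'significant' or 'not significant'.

not significant

SE₁ = √(p̂₁(1−p̂₁)/n₁) = √(0.3640·0.6360/831) = 0.01669; SE₂ = √(0.3340·0.6660/505) = 0.02099.
Independent samples: SE of the difference = √(SE₁² + SE₂²) = √(0.0002785561 + 0.0004405801) = 0.02682.
z* for 95% confidence is 1.960, so the margin of error is 1.960 × 0.02682 = 0.05257.
Point estimate p̂₁ − p̂₂ = 0.3640 − 0.3340 = 0.0300.
0.0300 ± 0.05257 → (-0.02257, 0.08257).
The interval (-0.02257, 0.08257) contains 0, so the difference is not significant.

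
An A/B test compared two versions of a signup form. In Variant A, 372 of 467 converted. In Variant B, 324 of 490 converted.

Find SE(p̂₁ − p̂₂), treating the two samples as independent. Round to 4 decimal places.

First, p̂₁ = 372/467 = 0.7966; p̂₂ = 324/490 = 0.6612.
The two standard errors are √(0.7966×0.2034/467) = 0.01863 and √(0.6612×0.3388/490) = 0.02138.
Because the samples are independent, SE_diff = √(0.01863² + 0.02138²) = 0.02836.

0.0284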